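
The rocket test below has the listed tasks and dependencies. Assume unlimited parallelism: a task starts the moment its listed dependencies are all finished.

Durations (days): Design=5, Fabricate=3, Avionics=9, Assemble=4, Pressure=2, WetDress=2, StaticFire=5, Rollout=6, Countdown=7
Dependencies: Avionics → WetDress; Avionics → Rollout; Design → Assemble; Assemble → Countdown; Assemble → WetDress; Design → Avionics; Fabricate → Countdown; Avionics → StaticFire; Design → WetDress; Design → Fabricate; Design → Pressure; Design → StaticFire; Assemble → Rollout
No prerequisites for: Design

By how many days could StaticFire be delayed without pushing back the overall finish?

The longest chain is Design→Avionics→Rollout = 5+9+6 = 20; overall finish 20 days.
StaticFire finishes as early as 19 and must finish by 20.
Float = 20 − 19 = 1.

1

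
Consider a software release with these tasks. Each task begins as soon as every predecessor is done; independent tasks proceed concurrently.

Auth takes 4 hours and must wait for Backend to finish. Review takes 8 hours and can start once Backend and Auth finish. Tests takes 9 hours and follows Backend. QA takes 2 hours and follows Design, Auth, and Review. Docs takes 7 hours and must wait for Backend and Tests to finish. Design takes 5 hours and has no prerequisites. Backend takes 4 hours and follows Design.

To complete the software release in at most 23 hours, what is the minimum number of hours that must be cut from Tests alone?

2

Current finish: 25 hours; target: 23.
Tests is on every critical path, so each hour cut from Tests cuts the finish by one (this holds down to a finish of 23).
Need 25 − 23 = 2 hours off Tests → Tests becomes 7 hours, finish becomes 23.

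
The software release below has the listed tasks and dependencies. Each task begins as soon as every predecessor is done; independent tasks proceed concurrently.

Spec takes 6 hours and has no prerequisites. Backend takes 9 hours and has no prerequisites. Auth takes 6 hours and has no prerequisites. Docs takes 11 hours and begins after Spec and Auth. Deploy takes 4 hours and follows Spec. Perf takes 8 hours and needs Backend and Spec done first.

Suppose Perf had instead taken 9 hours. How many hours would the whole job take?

Actual critical path: Backend→Perf = 9+8 = 17 ⇒ 17 hours.
Perf lies on that path, so at 9 hours the path becomes 18 hours.
The critical path is still Backend→Perf; finish is now 18 hours.

18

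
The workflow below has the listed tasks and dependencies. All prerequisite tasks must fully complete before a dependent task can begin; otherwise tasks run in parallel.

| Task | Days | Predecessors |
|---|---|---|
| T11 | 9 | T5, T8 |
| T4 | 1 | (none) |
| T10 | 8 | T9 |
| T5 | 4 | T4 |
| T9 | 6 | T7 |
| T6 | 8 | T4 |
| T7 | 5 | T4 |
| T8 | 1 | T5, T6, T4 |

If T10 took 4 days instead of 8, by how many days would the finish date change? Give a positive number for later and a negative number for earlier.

The binding path is T4→T7→T9→T10 = 1+5+6+8 = 20; finish at 20 days.
T10 is on the critical path; changing it to 4 makes that path 16 days.
The binding chain switches to T4→T6→T8→T11 = 1+8+1+9 = 19; finish 19 days.
Change in finish: 19 − 20 = -1 days.

-1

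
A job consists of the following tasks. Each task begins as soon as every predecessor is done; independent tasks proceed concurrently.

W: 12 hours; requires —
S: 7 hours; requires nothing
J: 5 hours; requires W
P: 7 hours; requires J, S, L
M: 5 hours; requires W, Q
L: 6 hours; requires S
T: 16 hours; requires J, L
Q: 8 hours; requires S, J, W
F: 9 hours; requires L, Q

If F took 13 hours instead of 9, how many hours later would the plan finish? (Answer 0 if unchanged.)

Actual critical path: W→J→Q→F = 12+5+8+9 = 34 ⇒ 34 hours.
Since F is critical, the +4 change carries straight to that chain (now 38 hours).
The critical path is still W→J→Q→F; finish is now 38 hours.
Change in finish: 38 − 34 = +4 hours.

4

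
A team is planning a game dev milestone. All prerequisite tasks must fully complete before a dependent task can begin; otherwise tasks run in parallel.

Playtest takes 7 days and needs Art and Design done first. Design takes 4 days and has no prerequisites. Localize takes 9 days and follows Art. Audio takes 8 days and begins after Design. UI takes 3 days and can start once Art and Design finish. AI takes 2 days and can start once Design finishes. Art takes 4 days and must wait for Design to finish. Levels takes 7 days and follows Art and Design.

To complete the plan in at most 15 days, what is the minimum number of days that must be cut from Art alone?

2

Current finish: 17 days; target: 15.
Art is on every critical path, so each day cut from Art cuts the finish by one (this holds down to a finish of 14).
Need 17 − 15 = 2 days off Art → Art becomes 2 days, finish becomes 15.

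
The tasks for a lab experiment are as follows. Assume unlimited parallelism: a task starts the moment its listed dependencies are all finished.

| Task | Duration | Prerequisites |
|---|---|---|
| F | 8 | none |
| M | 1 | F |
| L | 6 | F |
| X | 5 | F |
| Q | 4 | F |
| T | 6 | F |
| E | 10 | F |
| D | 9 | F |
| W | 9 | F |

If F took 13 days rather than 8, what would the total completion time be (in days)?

Baseline: F→E = 8+10 = 18 → 18 days.
F lies on that path, so at 13 days the path becomes 23 days.
The critical path is still F→E; finish is now 23 days.

23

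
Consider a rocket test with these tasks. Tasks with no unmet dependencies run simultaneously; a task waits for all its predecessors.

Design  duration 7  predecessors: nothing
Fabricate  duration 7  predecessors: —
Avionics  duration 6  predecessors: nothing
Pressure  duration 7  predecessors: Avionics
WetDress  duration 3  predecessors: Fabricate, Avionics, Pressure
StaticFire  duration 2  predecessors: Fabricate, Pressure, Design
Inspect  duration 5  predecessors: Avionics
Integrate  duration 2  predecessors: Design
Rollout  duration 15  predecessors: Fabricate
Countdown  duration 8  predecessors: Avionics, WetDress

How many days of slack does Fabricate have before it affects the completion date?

The longest chain is Avionics→Pressure→WetDress→Countdown = 6+7+3+8 = 24; overall finish 24 days.
Fabricate finishes as early as 7 and must finish by 9.
Slack of Fabricate = 2 − 0 = 2 days.

2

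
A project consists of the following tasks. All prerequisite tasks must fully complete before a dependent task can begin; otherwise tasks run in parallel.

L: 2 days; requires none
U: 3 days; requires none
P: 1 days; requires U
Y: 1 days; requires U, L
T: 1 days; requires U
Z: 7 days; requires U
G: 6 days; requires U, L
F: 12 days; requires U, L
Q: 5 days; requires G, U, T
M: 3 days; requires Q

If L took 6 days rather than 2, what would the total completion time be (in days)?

20

As given, the longest chain is U→G→Q→M = 3+6+5+3 = 17, so the finish is 17 days.
L is off the critical path — its longest chain is 16 days, giving 1 of slack.
Now L→G→Q→M = 6+6+5+3 = 20 is longest, so the finish becomes 20 days.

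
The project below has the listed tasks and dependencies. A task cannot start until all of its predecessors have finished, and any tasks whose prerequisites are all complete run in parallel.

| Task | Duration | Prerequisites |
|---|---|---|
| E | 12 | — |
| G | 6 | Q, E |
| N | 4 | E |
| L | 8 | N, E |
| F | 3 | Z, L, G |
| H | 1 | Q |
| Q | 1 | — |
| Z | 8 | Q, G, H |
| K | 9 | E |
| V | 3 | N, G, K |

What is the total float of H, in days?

16

E→G→Z→F = 12+6+8+3 = 29 sets the makespan at 29 days.
H finishes as early as 2 and must finish by 18.
So H can slip 18 − 2 = 16 days.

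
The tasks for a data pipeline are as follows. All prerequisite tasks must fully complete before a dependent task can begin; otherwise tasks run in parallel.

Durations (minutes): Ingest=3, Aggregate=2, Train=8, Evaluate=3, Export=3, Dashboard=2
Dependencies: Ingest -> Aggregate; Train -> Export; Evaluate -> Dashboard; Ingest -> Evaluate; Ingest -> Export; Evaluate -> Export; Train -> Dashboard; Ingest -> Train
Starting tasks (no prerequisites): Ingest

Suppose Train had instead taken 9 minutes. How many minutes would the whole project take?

As given, the longest chain is Ingest→Train→Export = 3+8+3 = 14, so the finish is 14 minutes.
Since Train is critical, the +1 change carries straight to that chain (now 15 minutes).
The critical path is still Ingest→Train→Export; finish is now 15 minutes.

15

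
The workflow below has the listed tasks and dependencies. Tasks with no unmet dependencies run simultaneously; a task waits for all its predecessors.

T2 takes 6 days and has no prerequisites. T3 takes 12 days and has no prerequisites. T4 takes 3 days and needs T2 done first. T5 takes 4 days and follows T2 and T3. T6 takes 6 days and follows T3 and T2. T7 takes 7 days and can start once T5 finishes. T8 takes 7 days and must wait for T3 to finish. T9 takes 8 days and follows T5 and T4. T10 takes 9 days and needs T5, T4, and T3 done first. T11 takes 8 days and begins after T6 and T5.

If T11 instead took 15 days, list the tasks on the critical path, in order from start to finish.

As given, the longest chain is T3→T6→T11 = 12+6+8 = 26, so the finish is 26 days.
T11 is on the critical path; changing it to 15 makes that path 33 days.
The critical path is still T3→T6→T11; finish is now 33 days.

T3, T6, T11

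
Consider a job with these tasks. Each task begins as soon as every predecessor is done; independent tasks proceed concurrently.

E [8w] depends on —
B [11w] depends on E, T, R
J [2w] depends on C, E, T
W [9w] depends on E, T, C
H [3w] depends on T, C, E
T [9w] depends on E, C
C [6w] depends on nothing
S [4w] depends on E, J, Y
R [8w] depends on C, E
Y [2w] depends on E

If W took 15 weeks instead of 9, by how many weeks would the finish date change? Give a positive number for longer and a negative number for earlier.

The binding path is E→T→B = 8+9+11 = 28; finish at 28 weeks.
W is off the critical path — its longest chain is 26 weeks, giving 2 of slack.
Now E→T→W = 8+9+15 = 32 is longest, so the finish becomes 32 weeks.
Change in finish: 32 − 28 = +4 weeks.

4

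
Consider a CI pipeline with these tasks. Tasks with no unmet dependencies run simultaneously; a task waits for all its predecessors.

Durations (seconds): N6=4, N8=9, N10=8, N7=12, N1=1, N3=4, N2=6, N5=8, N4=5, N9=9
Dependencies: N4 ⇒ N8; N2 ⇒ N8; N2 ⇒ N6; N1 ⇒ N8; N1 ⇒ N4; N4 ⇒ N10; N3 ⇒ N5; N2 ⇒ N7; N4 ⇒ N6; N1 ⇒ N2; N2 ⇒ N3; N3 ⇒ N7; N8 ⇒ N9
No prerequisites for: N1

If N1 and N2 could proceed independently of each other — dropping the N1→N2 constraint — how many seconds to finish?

24

Before: longest chain N1→N2→N8→N9 = 1+6+9+9 = 25, finish 25.
Without N1→N2, N2's earliest start moves from 1 to 0.
The longest chain is now N1→N4→N8→N9 = 1+5+9+9 = 24, so the plan takes 24 seconds.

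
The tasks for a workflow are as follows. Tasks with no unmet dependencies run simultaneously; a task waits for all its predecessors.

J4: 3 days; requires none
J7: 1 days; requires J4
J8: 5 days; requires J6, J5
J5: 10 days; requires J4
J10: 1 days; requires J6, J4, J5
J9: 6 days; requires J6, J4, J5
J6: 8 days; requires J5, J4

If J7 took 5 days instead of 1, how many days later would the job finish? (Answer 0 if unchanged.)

The binding path is J4→J5→J6→J9 = 3+10+8+6 = 27; finish at 27 days.
The longest path through J7 is only 4 days, so J7 has float 23.
That remains the longest chain; total 27 days.
Change in finish: 27 − 27 = +0 days.

0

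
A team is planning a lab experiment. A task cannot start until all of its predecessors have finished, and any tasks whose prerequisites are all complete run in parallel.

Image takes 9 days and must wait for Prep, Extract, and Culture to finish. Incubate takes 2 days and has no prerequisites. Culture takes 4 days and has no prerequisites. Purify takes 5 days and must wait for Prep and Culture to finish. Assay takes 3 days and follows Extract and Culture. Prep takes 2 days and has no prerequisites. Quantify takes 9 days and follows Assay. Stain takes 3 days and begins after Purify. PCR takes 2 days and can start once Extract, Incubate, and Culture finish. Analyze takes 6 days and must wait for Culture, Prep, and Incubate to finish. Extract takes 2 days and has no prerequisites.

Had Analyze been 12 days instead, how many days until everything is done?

Critical path before the change: Culture→Assay→Quantify = 4+3+9 = 16 giving 16 days.
Analyze is off the critical path — its longest chain is 10 days, giving 6 of slack.
The critical path is still Culture→Assay→Quantify; finish is now 16 days.

16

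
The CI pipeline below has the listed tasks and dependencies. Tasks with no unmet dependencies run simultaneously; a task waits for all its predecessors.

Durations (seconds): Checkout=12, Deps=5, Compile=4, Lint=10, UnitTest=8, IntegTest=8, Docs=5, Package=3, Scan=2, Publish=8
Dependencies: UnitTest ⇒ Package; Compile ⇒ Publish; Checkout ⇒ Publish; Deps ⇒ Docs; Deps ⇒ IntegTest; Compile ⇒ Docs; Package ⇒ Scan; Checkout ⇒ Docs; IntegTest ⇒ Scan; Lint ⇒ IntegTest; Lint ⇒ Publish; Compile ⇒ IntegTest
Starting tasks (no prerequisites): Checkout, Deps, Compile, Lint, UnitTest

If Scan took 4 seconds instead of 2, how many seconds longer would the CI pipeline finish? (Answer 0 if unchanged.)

Actual critical path: Lint→IntegTest→Scan = 10+8+2 = 20 ⇒ 20 seconds.
Since Scan is critical, the +2 change carries straight to that chain (now 22 seconds).
The critical path is still Lint→IntegTest→Scan; finish is now 22 seconds.
Change in finish: 22 − 20 = +2 seconds.

2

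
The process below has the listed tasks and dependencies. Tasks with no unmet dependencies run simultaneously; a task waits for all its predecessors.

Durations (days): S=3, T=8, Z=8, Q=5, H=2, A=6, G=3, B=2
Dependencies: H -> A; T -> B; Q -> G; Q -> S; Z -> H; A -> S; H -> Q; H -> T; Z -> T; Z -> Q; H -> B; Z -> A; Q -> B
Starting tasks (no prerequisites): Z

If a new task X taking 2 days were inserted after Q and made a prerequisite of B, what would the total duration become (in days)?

20

Originally the plan takes 20 days.
With X inserted, B now waits for max(Q, T, H, X).
New critical path: Z→H→T→B = 8+2+8+2 = 20 ⇒ 20 days.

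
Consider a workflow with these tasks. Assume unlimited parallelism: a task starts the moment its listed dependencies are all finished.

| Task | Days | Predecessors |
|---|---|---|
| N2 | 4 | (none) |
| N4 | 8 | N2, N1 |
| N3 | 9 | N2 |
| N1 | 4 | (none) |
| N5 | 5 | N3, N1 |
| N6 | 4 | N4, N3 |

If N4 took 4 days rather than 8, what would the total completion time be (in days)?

Actual critical path: N2→N3→N5 = 4+9+5 = 18 ⇒ 18 days.
The longest path through N4 is only 16 days, so N4 has float 2.
No other chain overtakes it, so the finish is 18 days.

18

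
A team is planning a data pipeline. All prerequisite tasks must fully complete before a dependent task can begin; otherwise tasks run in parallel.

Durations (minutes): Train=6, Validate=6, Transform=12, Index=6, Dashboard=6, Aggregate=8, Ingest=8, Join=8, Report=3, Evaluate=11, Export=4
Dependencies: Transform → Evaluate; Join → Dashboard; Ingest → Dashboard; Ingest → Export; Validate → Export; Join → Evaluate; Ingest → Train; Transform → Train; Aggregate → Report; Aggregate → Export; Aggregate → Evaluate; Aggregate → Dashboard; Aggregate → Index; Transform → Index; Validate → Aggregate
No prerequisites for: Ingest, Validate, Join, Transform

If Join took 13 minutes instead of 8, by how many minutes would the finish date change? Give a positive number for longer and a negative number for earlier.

0

Critical path before the change: Validate→Aggregate→Evaluate = 6+8+11 = 25 giving 25 minutes.
The longest path through Join is only 19 minutes, so Join has float 6.
The critical path is still Validate→Aggregate→Evaluate; finish is now 25 minutes.
Change in finish: 25 − 25 = +0 minutes.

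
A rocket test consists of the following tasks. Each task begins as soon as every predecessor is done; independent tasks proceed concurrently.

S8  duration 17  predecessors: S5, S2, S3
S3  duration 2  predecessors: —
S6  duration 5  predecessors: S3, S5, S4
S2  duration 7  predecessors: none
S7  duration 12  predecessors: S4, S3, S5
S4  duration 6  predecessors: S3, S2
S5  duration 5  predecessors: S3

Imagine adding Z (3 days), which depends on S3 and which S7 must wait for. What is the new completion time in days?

Originally the job takes 25 days.
With Z inserted, S7 now waits for max(S4, S3, S5, Z).
New critical path: S2→S4→S7 = 7+6+12 = 25 ⇒ 25 days.

25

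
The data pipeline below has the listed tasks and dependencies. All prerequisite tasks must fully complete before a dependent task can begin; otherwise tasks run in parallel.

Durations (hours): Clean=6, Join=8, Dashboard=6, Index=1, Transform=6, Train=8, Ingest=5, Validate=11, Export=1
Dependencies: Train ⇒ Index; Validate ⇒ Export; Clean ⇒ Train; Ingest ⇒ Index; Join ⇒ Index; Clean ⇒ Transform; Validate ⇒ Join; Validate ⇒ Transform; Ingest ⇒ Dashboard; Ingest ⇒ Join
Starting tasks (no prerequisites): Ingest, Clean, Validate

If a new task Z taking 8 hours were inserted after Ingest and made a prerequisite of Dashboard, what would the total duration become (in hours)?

20

Originally the plan takes 20 hours.
With Z inserted, Dashboard now waits for max(Ingest, Z).
New critical path: Validate→Join→Index = 11+8+1 = 20 ⇒ 20 hours.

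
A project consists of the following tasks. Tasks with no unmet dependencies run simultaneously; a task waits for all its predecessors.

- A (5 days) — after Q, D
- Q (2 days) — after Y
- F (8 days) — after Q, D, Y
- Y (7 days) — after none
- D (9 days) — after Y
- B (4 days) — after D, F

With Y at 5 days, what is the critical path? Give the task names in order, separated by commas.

Y, D, F, B

Critical path before the change: Y→D→F→B = 7+9+8+4 = 28 giving 28 days.
Since Y is critical, the -2 change carries straight to that chain (now 26 days).
That remains the longest chain; total 26 days.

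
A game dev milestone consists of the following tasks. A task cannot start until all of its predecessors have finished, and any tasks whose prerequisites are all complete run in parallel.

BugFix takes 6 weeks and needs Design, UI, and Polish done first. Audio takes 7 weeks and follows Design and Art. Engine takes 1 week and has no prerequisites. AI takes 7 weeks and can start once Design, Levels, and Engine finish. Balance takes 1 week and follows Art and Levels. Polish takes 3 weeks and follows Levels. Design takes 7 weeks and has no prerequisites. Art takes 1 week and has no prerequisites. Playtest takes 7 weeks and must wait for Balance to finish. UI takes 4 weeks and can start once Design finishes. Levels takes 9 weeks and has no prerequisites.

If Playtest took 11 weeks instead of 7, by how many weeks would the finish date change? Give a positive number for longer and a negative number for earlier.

As given, the longest chain is Levels→Polish→BugFix = 9+3+6 = 18, so the finish is 18 weeks.
Playtest is off the critical path — its longest chain is 17 weeks, giving 1 of slack.
New critical path: Levels→Balance→Playtest = 9+1+11 = 21 ⇒ 21 weeks.
Change in finish: 21 − 18 = +3 weeks.

3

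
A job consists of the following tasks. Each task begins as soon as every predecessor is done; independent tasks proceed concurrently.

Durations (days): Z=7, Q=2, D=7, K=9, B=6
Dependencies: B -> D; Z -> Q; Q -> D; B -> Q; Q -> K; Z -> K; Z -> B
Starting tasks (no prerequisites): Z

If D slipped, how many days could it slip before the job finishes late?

2

The longest chain is Z→B→Q→K = 7+6+2+9 = 24; overall finish 24 days.
The longest chain containing D totals 22 days.
So D can slip 24 − 22 = 2 days.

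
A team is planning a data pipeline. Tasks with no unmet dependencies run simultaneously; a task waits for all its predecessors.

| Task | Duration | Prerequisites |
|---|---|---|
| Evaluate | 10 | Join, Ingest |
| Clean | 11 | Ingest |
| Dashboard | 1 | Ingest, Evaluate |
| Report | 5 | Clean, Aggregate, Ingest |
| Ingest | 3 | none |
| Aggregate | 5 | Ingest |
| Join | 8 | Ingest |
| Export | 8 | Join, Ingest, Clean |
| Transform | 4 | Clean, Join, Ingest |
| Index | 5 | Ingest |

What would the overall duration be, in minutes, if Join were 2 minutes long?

22

As given, the longest chain is Ingest→Join→Evaluate→Dashboard = 3+8+10+1 = 22, so the finish is 22 minutes.
Join is on the critical path; changing it to 2 makes that path 16 minutes.
The binding chain switches to Ingest→Clean→Export = 3+11+8 = 22; finish 22 minutes.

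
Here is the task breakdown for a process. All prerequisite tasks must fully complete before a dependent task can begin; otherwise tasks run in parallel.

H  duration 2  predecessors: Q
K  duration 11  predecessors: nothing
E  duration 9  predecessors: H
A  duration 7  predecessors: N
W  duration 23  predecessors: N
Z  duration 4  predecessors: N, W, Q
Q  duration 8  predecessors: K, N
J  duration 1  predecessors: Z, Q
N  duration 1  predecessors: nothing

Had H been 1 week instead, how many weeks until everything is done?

29

Critical path before the change: K→Q→H→E = 11+8+2+9 = 30 giving 30 weeks.
Since H is critical, the -1 change carries straight to that chain (now 29 weeks).
No other chain overtakes it, so the finish is 29 weeks.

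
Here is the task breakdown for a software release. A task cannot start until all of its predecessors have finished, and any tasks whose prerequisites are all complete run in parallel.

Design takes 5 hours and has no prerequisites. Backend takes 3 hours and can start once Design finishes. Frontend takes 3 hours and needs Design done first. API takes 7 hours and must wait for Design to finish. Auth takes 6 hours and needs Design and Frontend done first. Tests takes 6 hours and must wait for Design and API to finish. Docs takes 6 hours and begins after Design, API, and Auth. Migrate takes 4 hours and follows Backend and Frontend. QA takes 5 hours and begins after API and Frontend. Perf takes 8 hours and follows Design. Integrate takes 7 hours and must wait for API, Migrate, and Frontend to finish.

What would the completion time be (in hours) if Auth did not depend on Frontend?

Before: longest chain Design→Frontend→Auth→Docs = 5+3+6+6 = 20, finish 20.
Without Frontend→Auth, Auth's earliest start moves from 8 to 5.
The longest chain is now Design→Backend→Migrate→Integrate = 5+3+4+7 = 19, so the schedule takes 19 hours.

19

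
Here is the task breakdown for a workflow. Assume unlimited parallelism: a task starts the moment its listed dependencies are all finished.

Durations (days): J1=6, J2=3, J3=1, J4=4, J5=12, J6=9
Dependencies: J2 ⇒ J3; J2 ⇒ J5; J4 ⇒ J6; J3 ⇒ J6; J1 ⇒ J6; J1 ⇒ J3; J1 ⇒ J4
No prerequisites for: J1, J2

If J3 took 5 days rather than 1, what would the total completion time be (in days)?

20

Baseline: J1→J4→J6 = 6+4+9 = 19 → 19 days.
J3 has 3 days of float (longest path through it is 16).
New critical path: J1→J3→J6 = 6+5+9 = 20 ⇒ 20 days.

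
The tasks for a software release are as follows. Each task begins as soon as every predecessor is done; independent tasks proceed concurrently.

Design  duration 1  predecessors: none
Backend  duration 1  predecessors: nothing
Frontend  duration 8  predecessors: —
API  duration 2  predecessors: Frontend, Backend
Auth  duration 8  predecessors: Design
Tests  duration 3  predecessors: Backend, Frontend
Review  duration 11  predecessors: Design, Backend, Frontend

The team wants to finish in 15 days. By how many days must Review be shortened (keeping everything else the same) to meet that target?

Current finish: 19 days; target: 15.
Review is on every critical path, so each day cut from Review cuts the finish by one (this holds down to a finish of 11).
Need 19 − 15 = 4 days off Review → Review becomes 7 days, finish becomes 15.

4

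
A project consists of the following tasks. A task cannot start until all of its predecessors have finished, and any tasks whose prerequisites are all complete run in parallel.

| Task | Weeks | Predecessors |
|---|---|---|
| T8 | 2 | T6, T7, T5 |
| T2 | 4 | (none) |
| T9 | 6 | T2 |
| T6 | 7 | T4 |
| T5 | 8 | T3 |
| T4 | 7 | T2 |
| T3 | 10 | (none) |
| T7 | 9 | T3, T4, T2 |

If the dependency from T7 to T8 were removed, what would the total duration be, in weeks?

Original critical path: T2→T4→T7→T8 = 4+7+9+2 = 22 ⇒ 22 weeks.
Without T7→T8, T8's earliest start moves from 20 to 18.
After: T2→T4→T6→T8 = 4+7+7+2 = 20 → 20 weeks.

20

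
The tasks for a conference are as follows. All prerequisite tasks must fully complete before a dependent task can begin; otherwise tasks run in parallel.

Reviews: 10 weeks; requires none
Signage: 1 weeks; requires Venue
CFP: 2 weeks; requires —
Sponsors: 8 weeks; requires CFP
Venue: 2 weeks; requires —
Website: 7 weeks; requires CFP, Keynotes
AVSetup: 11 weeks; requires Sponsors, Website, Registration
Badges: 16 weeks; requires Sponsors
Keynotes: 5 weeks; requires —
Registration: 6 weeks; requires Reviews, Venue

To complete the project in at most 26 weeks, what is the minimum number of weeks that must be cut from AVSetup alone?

Current finish: 27 weeks; target: 26.
AVSetup is on every critical path, so each week cut from AVSetup cuts the finish by one (this holds down to a finish of 26).
Need 27 − 26 = 1 week off AVSetup → AVSetup becomes 10 weeks, finish becomes 26.

1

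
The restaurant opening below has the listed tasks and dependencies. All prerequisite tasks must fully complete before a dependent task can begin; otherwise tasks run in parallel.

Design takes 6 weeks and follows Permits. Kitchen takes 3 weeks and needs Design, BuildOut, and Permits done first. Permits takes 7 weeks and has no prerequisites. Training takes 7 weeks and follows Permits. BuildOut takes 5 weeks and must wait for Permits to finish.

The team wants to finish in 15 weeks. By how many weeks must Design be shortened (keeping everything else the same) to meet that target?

Current finish: 16 weeks; target: 15.
Design is on every critical path, so each week cut from Design cuts the finish by one (this holds down to a finish of 15).
Need 16 − 15 = 1 week off Design → Design becomes 5 weeks, finish becomes 15.

1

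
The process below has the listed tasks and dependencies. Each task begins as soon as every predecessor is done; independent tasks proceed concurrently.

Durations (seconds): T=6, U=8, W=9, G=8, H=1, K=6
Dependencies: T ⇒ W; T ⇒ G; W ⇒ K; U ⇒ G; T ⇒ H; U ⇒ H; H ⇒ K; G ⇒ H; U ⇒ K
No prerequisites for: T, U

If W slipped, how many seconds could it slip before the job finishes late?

Critical path: U→G→H→K = 8+8+1+6 = 23, so the finish is 23 seconds.
Longest path through W: 21 seconds (earliest finish 15, latest finish 17).
Slack of W = 8 − 6 = 2 seconds.

2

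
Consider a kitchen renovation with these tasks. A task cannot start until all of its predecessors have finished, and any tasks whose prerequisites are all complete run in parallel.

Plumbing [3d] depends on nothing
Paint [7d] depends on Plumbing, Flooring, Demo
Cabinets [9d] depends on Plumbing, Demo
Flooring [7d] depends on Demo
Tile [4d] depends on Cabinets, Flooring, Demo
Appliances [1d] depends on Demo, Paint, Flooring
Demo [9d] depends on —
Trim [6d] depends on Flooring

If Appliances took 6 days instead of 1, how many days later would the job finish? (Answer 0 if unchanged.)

Critical path before the change: Demo→Flooring→Paint→Appliances = 9+7+7+1 = 24 giving 24 days.
Appliances lies on that path, so at 6 days the path becomes 29 days.
That remains the longest chain; total 29 days.
Change in finish: 29 − 24 = +5 days.

5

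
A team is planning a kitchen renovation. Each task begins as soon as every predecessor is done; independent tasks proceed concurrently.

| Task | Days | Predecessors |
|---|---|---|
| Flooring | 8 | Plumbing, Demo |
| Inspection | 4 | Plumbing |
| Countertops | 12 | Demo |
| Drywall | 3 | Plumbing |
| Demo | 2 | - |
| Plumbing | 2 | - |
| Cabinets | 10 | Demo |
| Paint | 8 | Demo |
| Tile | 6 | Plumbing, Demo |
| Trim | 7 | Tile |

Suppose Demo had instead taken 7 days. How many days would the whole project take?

20

The binding path is Demo→Tile→Trim = 2+6+7 = 15; finish at 15 days.
Since Demo is critical, the +5 change carries straight to that chain (now 20 days).
No other chain overtakes it, so the finish is 20 days.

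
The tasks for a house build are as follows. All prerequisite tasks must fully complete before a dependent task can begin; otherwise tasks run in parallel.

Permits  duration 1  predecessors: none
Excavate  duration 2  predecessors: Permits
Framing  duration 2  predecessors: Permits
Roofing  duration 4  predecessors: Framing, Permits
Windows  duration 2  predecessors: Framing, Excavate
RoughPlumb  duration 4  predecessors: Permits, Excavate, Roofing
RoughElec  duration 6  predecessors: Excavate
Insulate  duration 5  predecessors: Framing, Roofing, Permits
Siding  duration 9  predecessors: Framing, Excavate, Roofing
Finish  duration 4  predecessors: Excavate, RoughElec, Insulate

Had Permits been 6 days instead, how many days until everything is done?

As given, the longest chain is Permits→Framing→Roofing→Insulate→Finish = 1+2+4+5+4 = 16, so the finish is 16 days.
Since Permits is critical, the +5 change carries straight to that chain (now 21 days).
That remains the longest chain; total 21 days.

21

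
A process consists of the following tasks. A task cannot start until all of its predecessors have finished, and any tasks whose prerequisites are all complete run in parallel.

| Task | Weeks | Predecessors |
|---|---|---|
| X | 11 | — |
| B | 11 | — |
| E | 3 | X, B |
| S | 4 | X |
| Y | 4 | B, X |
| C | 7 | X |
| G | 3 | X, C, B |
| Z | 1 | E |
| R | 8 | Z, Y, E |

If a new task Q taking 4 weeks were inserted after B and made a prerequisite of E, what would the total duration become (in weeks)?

27

Originally the schedule takes 23 weeks.
With Q inserted, E now waits for max(X, B, Q).
New critical path: B→Q→E→Z→R = 11+4+3+1+8 = 27 ⇒ 27 weeks.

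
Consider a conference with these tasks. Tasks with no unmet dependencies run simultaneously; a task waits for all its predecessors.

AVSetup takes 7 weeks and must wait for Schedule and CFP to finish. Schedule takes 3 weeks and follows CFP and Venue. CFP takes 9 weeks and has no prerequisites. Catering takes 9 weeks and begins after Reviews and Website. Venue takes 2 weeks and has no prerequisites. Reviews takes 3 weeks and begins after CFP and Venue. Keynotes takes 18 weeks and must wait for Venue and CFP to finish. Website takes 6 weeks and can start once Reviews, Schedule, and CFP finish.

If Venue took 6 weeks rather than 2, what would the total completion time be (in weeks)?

27

As given, the longest chain is CFP→Reviews→Website→Catering = 9+3+6+9 = 27, so the finish is 27 weeks.
Venue has 7 weeks of float (longest path through it is 20).
That remains the longest chain; total 27 weeks.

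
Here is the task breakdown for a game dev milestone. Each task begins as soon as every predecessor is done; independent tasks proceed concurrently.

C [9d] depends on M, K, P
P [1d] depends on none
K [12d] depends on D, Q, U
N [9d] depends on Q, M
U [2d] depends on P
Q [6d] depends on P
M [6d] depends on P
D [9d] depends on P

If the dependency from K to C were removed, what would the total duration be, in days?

Original critical path: P→D→K→C = 1+9+12+9 = 31 ⇒ 31 days.
Without K→C, C's earliest start moves from 22 to 7.
The longest chain is now P→D→K = 1+9+12 = 22, so the job takes 22 days.

22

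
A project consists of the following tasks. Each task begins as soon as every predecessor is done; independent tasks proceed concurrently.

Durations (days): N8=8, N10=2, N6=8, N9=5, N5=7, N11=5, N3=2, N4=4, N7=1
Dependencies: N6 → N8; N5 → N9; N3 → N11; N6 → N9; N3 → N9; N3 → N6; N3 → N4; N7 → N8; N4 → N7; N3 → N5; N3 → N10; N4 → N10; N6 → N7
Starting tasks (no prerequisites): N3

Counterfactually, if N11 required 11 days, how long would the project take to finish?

The binding path is N3→N6→N7→N8 = 2+8+1+8 = 19; finish at 19 days.
The longest path through N11 is only 7 days, so N11 has float 12.
No other chain overtakes it, so the finish is 19 days.

19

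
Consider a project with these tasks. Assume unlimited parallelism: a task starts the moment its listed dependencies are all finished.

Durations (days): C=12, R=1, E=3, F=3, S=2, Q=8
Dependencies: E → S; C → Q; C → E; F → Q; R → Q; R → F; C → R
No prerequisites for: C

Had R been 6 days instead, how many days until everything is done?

As given, the longest chain is C→R→F→Q = 12+1+3+8 = 24, so the finish is 24 days.
Since R is critical, the +5 change carries straight to that chain (now 29 days).
The critical path is still C→R→F→Q; finish is now 29 days.

29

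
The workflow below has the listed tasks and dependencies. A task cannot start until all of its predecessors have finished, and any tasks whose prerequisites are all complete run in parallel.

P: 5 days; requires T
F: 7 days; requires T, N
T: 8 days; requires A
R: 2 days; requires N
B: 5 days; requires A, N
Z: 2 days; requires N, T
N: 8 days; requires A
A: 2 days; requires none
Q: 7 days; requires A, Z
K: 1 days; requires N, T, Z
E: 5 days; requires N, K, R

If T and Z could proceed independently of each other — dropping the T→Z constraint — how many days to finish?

With the dependency in place, A→N→Z→Q = 2+8+2+7 = 19 sets the finish at 19 days.
Dropping T→Z doesn't change Z's earliest start (10); another predecessor still binds.
New critical path: A→N→Z→Q = 2+8+2+7 = 19 ⇒ 19 days.

19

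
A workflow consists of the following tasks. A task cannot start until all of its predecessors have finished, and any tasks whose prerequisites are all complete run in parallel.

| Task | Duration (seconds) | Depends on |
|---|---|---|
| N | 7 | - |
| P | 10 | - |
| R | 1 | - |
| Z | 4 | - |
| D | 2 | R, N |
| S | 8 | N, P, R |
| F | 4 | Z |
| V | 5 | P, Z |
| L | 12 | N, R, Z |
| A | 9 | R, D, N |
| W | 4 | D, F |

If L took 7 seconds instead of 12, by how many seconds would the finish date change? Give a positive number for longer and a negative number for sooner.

-1

Baseline: N→L = 7+12 = 19 → 19 seconds.
Since L is critical, the -5 change carries straight to that chain (now 14 seconds).
New critical path: N→D→A = 7+2+9 = 18 ⇒ 18 seconds.
Change in finish: 18 − 19 = -1 seconds.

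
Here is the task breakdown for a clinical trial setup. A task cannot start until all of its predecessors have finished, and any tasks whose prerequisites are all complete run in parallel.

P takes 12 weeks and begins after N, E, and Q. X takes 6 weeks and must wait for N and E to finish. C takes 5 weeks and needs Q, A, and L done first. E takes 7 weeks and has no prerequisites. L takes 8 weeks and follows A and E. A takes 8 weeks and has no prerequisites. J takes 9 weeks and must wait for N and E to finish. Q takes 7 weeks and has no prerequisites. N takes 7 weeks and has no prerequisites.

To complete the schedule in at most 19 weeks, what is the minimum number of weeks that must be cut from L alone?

2

Current finish: 21 weeks; target: 19.
L is on every critical path, so each week cut from L cuts the finish by one (this holds down to a finish of 19).
Need 21 − 19 = 2 weeks off L → L becomes 6 weeks, finish becomes 19.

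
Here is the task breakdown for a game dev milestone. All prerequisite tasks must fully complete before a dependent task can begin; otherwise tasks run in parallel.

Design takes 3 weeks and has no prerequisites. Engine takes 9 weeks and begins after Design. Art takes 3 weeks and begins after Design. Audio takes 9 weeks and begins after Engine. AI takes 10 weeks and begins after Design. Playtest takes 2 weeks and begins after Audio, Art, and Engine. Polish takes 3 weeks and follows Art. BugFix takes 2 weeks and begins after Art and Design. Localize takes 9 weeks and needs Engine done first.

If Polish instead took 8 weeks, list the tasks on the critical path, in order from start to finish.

Design, Engine, Audio, Playtest

The binding path is Design→Engine→Audio→Playtest = 3+9+9+2 = 23; finish at 23 weeks.
The longest path through Polish is only 9 weeks, so Polish has float 14.
That remains the longest chain; total 23 weeks.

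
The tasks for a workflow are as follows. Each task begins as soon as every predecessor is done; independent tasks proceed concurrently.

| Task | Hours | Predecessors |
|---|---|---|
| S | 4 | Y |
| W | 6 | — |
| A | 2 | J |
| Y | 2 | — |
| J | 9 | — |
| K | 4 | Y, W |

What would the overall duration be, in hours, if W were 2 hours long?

As given, the longest chain is J→A = 9+2 = 11, so the finish is 11 hours.
W is off the critical path — its longest chain is 10 hours, giving 1 of slack.
No other chain overtakes it, so the finish is 11 hours.

11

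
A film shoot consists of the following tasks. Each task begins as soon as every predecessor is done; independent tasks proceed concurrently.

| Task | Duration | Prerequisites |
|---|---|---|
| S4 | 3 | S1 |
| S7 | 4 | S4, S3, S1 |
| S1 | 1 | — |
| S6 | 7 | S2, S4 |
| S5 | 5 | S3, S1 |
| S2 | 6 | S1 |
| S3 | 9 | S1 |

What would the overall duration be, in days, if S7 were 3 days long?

The binding path is S1→S3→S5 = 1+9+5 = 15; finish at 15 days.
The longest path through S7 is only 14 days, so S7 has float 1.
The critical path is still S1→S3→S5; finish is now 15 days.

15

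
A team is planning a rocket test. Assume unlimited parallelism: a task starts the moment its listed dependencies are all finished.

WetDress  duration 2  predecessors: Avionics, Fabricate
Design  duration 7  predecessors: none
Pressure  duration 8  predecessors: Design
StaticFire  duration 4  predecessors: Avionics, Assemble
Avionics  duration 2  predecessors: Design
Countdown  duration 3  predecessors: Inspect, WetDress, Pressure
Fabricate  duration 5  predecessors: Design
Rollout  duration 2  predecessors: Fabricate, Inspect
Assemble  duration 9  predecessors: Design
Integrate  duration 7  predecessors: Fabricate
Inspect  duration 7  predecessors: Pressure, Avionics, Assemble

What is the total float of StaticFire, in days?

Design→Assemble→Inspect→Countdown = 7+9+7+3 = 26 sets the makespan at 26 days.
The longest chain containing StaticFire totals 20 days.
So StaticFire can slip 26 − 20 = 6 days.

6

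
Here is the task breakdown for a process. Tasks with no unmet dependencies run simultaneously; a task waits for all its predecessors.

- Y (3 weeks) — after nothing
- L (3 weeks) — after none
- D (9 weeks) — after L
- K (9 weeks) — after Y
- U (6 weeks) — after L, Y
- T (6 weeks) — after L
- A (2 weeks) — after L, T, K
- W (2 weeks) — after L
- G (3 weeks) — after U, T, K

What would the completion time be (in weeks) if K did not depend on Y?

Before: longest chain Y→K→G = 3+9+3 = 15, finish 15.
Without Y→K, K's earliest start moves from 3 to 0.
The longest chain is now Y→U→G = 3+6+3 = 12, so the process takes 12 weeks.

12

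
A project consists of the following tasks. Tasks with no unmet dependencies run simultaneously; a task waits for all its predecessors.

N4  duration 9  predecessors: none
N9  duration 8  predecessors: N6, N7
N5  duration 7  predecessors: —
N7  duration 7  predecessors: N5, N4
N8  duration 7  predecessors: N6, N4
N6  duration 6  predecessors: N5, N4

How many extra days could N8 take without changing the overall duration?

The longest chain is N4→N7→N9 = 9+7+8 = 24; overall finish 24 days.
Longest path through N8: 22 days (earliest finish 22, latest finish 24).
So N8 can slip 24 − 22 = 2 days.

2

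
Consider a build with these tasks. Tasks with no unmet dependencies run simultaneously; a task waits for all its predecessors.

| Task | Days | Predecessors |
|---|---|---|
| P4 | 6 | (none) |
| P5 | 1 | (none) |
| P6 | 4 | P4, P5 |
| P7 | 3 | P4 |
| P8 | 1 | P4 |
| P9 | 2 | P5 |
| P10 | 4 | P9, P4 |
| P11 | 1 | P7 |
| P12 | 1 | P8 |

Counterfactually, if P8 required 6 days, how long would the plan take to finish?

13

As given, the longest chain is P4→P6 = 6+4 = 10, so the finish is 10 days.
P8 is off the critical path — its longest chain is 8 days, giving 2 of slack.
New critical path: P4→P8→P12 = 6+6+1 = 13 ⇒ 13 days.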